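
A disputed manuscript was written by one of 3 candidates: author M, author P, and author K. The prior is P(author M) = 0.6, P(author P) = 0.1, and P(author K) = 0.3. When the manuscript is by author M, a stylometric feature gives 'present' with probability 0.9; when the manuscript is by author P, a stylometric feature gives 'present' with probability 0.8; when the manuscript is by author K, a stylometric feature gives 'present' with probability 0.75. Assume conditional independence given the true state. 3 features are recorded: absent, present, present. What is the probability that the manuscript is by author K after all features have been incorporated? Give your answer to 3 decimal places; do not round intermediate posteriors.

After 'absent': normaliser = 0.1·0.6000 + 0.2·0.1000 + 0.25·0.3000; P(author M) ≈ 0.3871, P(author P) ≈ 0.1290, P(author K) ≈ 0.4839
After 'present': normaliser = 0.9·0.3871 + 0.8·0.1290 + 0.75·0.4839; P(author M) ≈ 0.4277, P(author P) ≈ 0.1267, P(author K) ≈ 0.4455
After 'present': normaliser = 0.9·0.4277 + 0.8·0.1267 + 0.75·0.4455; P(author M) ≈ 0.4692, P(author P) ≈ 0.1236, P(author K) ≈ 0.4073

0.407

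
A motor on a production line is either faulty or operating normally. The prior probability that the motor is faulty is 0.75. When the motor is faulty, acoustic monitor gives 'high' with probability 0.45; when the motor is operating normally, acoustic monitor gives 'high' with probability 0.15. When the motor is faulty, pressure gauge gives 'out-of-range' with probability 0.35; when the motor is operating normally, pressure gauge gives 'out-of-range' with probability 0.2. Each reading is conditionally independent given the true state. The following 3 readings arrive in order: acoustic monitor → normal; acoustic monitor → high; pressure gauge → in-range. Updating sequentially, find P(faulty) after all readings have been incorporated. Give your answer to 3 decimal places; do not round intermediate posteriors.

Apply Bayes' rule sequentially, carrying P(faulty) forward.
After acoustic monitor='normal': P(faulty) = 0.55·0.7500 / (0.55·0.7500 + 0.85·0.2500) ≈ 0.6600
After acoustic monitor='high': P(faulty) = 0.45·0.6600 / (0.45·0.6600 + 0.15·0.3400) ≈ 0.8534
After pressure gauge='in-range': P(faulty) = 0.65·0.8534 / (0.65·0.8534 + 0.8·0.1466) ≈ 0.8255

0.826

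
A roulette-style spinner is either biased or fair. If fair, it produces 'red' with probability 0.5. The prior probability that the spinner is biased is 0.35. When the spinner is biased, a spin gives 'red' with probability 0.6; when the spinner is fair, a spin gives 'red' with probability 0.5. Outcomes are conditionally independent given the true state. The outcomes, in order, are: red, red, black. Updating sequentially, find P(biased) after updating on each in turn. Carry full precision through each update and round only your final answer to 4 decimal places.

After 'red': P(biased) = 0.6·0.3500 / (0.6·0.3500 + 0.5·0.6500) ≈ 0.3925
After 'red': P(biased) = 0.6·0.3925 / (0.6·0.3925 + 0.5·0.6075) ≈ 0.4367
After 'black': P(biased) = 0.4·0.4367 / (0.4·0.4367 + 0.5·0.5633) ≈ 0.3828

0.3828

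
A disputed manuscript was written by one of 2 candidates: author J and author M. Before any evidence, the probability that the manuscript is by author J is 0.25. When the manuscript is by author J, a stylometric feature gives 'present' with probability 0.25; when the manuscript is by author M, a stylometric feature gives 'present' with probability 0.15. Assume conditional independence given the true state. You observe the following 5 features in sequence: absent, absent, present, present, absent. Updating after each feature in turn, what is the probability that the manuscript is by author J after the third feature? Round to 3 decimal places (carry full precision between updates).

0.302

Each posterior becomes the prior for the next update.
After 'absent': P(author J) = 0.75·0.2500 / (0.75·0.2500 + 0.85·0.7500) ≈ 0.2273
After 'absent': P(author J) = 0.75·0.2273 / (0.75·0.2273 + 0.85·0.7727) ≈ 0.2060
After 'present': P(author J) = 0.25·0.2060 / (0.25·0.2060 + 0.15·0.7940) ≈ 0.3019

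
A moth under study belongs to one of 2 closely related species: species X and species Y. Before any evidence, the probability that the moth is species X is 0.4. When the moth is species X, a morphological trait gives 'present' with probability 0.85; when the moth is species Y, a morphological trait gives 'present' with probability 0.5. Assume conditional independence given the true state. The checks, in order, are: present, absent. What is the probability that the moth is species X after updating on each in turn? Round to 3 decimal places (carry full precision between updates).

0.254

After 'present': P(species X) = 0.85·0.4000 / (0.85·0.4000 + 0.5·0.6000) ≈ 0.5312
After 'absent': P(species X) = 0.15·0.5312 / (0.15·0.5312 + 0.5·0.4688) ≈ 0.2537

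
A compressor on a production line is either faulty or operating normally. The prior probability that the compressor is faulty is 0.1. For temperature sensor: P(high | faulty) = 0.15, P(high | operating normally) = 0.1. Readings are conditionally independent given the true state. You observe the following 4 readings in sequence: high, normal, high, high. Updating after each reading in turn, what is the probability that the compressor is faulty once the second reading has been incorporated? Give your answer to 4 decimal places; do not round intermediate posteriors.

After 'high': P(faulty) = 0.15·0.1000 / (0.15·0.1000 + 0.1·0.9000) ≈ 0.1429
After 'normal': P(faulty) = 0.85·0.1429 / (0.85·0.1429 + 0.9·0.8571) ≈ 0.1360

0.1360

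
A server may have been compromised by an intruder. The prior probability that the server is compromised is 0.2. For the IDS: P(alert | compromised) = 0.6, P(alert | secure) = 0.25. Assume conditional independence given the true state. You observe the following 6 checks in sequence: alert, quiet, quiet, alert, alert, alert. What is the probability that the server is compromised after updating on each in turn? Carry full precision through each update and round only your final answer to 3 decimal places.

0.702

Apply Bayes' rule sequentially, carrying P(compromised) forward.
After 'alert': P(compromised) = 0.6·0.2000 / (0.6·0.2000 + 0.25·0.8000) ≈ 0.3750
After 'quiet': P(compromised) = 0.4·0.3750 / (0.4·0.3750 + 0.75·0.6250) ≈ 0.2424
After 'quiet': P(compromised) = 0.4·0.2424 / (0.4·0.2424 + 0.75·0.7576) ≈ 0.1458
After 'alert': P(compromised) = 0.6·0.1458 / (0.6·0.1458 + 0.25·0.8542) ≈ 0.2906
After 'alert': P(compromised) = 0.6·0.2906 / (0.6·0.2906 + 0.25·0.7094) ≈ 0.4957
After 'alert': P(compromised) = 0.6·0.4957 / (0.6·0.4957 + 0.25·0.5043) ≈ 0.7023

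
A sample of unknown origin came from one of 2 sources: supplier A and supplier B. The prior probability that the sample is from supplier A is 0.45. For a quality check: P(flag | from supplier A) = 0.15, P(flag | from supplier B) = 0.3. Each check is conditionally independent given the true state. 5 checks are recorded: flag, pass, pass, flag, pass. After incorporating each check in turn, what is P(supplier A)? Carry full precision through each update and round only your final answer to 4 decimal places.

After 'flag': P(supplier A) = 0.15·0.4500 / (0.15·0.4500 + 0.3·0.5500) ≈ 0.2903
After 'pass': P(supplier A) = 0.85·0.2903 / (0.85·0.2903 + 0.7·0.7097) ≈ 0.3319
After 'pass': P(supplier A) = 0.85·0.3319 / (0.85·0.3319 + 0.7·0.6681) ≈ 0.3762
After 'flag': P(supplier A) = 0.15·0.3762 / (0.15·0.3762 + 0.3·0.6238) ≈ 0.2317
After 'pass': P(supplier A) = 0.85·0.2317 / (0.85·0.2317 + 0.7·0.7683) ≈ 0.2681

0.2681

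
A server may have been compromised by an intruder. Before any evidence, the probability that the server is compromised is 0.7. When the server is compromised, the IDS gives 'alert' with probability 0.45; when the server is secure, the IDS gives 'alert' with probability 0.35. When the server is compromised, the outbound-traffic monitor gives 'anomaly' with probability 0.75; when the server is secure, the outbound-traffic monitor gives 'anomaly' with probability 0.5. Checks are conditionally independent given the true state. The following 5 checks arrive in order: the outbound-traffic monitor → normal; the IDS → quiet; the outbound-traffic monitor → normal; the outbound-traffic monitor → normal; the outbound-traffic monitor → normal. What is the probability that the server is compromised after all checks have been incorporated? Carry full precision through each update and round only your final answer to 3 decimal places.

Apply Bayes' rule sequentially, carrying P(compromised) forward.
After the outbound-traffic monitor='normal': P(compromised) = 0.25·0.7000 / (0.25·0.7000 + 0.5·0.3000) ≈ 0.5385
After the IDS='quiet': P(compromised) = 0.55·0.5385 / (0.55·0.5385 + 0.65·0.4615) ≈ 0.4968
After the outbound-traffic monitor='normal': P(compromised) = 0.25·0.4968 / (0.25·0.4968 + 0.5·0.5032) ≈ 0.3305
After the outbound-traffic monitor='normal': P(compromised) = 0.25·0.3305 / (0.25·0.3305 + 0.5·0.6695) ≈ 0.1979
After the outbound-traffic monitor='normal': P(compromised) = 0.25·0.1979 / (0.25·0.1979 + 0.5·0.8021) ≈ 0.1098

0.110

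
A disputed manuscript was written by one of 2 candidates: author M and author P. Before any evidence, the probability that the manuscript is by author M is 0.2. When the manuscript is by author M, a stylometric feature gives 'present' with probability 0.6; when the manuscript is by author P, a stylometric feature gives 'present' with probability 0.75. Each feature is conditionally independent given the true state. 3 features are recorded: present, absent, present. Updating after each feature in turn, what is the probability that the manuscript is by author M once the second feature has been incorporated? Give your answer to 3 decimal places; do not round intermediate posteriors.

Apply Bayes' rule sequentially, carrying P(author M) forward.
After 'present': P(author M) = 0.6·0.2000 / (0.6·0.2000 + 0.75·0.8000) ≈ 0.1667
After 'absent': P(author M) = 0.4·0.1667 / (0.4·0.1667 + 0.25·0.8333) ≈ 0.2424

0.242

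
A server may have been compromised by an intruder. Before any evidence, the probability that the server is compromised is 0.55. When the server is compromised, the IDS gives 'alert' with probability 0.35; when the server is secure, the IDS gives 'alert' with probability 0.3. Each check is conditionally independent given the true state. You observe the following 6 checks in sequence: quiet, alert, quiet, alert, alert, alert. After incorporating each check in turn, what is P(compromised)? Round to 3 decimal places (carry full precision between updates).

After 'quiet': P(compromised) = 0.65·0.5500 / (0.65·0.5500 + 0.7·0.4500) ≈ 0.5316
After 'alert': P(compromised) = 0.35·0.5316 / (0.35·0.5316 + 0.3·0.4684) ≈ 0.5697
After 'quiet': P(compromised) = 0.65·0.5697 / (0.65·0.5697 + 0.7·0.4303) ≈ 0.5515
After 'alert': P(compromised) = 0.35·0.5515 / (0.35·0.5515 + 0.3·0.4485) ≈ 0.5892
After 'alert': P(compromised) = 0.35·0.5892 / (0.35·0.5892 + 0.3·0.4108) ≈ 0.6260
After 'alert': P(compromised) = 0.35·0.6260 / (0.35·0.6260 + 0.3·0.3740) ≈ 0.6613

0.661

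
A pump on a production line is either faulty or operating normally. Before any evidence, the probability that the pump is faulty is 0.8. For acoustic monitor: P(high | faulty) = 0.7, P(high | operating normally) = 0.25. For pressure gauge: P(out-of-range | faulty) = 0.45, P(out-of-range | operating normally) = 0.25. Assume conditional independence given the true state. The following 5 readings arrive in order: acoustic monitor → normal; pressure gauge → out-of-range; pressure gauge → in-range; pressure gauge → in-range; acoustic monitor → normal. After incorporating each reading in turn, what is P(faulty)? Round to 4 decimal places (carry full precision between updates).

After acoustic monitor='normal': P(faulty) = 0.3·0.8000 / (0.3·0.8000 + 0.75·0.2000) ≈ 0.6154
After pressure gauge='out-of-range': P(faulty) = 0.45·0.6154 / (0.45·0.6154 + 0.25·0.3846) ≈ 0.7423
After pressure gauge='in-range': P(faulty) = 0.55·0.7423 / (0.55·0.7423 + 0.75·0.2577) ≈ 0.6787
After pressure gauge='in-range': P(faulty) = 0.55·0.6787 / (0.55·0.6787 + 0.75·0.3213) ≈ 0.6077
After acoustic monitor='normal': P(faulty) = 0.3·0.6077 / (0.3·0.6077 + 0.75·0.3923) ≈ 0.3825

0.3825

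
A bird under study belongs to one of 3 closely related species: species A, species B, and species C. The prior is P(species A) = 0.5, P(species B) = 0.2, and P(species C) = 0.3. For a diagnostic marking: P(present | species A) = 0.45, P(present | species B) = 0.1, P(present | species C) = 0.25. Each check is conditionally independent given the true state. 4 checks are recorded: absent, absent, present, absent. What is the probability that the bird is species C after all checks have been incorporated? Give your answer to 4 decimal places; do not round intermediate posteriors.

0.3782

After 'absent': normaliser = 0.55·0.5000 + 0.9·0.2000 + 0.75·0.3000; P(species A) ≈ 0.4044, P(species B) ≈ 0.2647, P(species C) ≈ 0.3309
After 'absent': normaliser = 0.55·0.4044 + 0.9·0.2647 + 0.75·0.3309; P(species A) ≈ 0.3138, P(species B) ≈ 0.3361, P(species C) ≈ 0.3501
After 'present': normaliser = 0.45·0.3138 + 0.1·0.3361 + 0.25·0.3501; P(species A) ≈ 0.5383, P(species B) ≈ 0.1281, P(species C) ≈ 0.3336
After 'absent': normaliser = 0.55·0.5383 + 0.9·0.1281 + 0.75·0.3336; P(species A) ≈ 0.4475, P(species B) ≈ 0.1743, P(species C) ≈ 0.3782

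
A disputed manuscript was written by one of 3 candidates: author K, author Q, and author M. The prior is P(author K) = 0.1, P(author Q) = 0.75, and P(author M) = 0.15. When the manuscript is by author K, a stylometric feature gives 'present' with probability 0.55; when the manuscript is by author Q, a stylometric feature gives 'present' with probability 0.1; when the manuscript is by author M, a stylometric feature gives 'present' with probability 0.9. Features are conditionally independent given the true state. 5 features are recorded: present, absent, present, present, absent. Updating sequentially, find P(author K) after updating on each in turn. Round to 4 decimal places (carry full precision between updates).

0.6645

After 'present': normaliser = 0.55·0.1000 + 0.1·0.7500 + 0.9·0.1500; P(author K) ≈ 0.2075, P(author Q) ≈ 0.2830, P(author M) ≈ 0.5094
After 'absent': normaliser = 0.45·0.2075 + 0.9·0.2830 + 0.1·0.5094; P(author K) ≈ 0.2340, P(author Q) ≈ 0.6383, P(author M) ≈ 0.1277
After 'present': normaliser = 0.55·0.2340 + 0.1·0.6383 + 0.9·0.1277; P(author K) ≈ 0.4187, P(author Q) ≈ 0.2076, P(author M) ≈ 0.3737
After 'present': normaliser = 0.55·0.4187 + 0.1·0.2076 + 0.9·0.3737; P(author K) ≈ 0.3920, P(author Q) ≈ 0.0353, P(author M) ≈ 0.5726
After 'absent': normaliser = 0.45·0.3920 + 0.9·0.0353 + 0.1·0.5726; P(author K) ≈ 0.6645, P(author Q) ≈ 0.1198, P(author M) ≈ 0.2157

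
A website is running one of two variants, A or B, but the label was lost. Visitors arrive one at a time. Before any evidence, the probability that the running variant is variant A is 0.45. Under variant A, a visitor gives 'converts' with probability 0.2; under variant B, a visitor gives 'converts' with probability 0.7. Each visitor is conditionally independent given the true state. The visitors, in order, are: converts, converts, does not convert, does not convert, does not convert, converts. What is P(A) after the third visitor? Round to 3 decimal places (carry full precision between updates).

0.151

After 'converts': P(A) = 0.2·0.4500 / (0.2·0.4500 + 0.7·0.5500) ≈ 0.1895
After 'converts': P(A) = 0.2·0.1895 / (0.2·0.1895 + 0.7·0.8105) ≈ 0.0626
After 'does not convert': P(A) = 0.8·0.0626 / (0.8·0.0626 + 0.3·0.9374) ≈ 0.1512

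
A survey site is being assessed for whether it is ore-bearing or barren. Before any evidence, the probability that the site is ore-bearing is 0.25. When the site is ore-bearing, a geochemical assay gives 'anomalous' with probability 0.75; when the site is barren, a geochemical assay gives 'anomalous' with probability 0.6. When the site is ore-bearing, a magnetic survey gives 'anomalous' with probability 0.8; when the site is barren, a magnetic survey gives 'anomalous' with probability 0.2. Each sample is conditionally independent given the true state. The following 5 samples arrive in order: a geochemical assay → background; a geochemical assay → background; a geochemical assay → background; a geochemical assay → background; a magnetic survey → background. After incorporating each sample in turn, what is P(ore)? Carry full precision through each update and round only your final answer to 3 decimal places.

Apply Bayes' rule sequentially, carrying P(ore) forward.
After a geochemical assay='background': P(ore) = 0.25·0.2500 / (0.25·0.2500 + 0.4·0.7500) ≈ 0.1724
After a geochemical assay='background': P(ore) = 0.25·0.1724 / (0.25·0.1724 + 0.4·0.8276) ≈ 0.1152
After a geochemical assay='background': P(ore) = 0.25·0.1152 / (0.25·0.1152 + 0.4·0.8848) ≈ 0.0753
After a geochemical assay='background': P(ore) = 0.25·0.0753 / (0.25·0.0753 + 0.4·0.9247) ≈ 0.0484
After a magnetic survey='background': P(ore) = 0.2·0.0484 / (0.2·0.0484 + 0.8·0.9516) ≈ 0.0126

0.013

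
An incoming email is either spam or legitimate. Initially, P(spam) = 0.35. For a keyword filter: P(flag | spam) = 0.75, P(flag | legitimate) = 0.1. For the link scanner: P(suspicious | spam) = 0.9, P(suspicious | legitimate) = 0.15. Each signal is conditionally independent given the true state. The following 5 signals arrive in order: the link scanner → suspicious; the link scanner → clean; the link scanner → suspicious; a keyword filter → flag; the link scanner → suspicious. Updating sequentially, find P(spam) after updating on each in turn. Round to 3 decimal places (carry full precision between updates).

After the link scanner='suspicious': P(spam) = 0.9·0.3500 / (0.9·0.3500 + 0.15·0.6500) ≈ 0.7636
After the link scanner='clean': P(spam) = 0.1·0.7636 / (0.1·0.7636 + 0.85·0.2364) ≈ 0.2754
After the link scanner='suspicious': P(spam) = 0.9·0.2754 / (0.9·0.2754 + 0.15·0.7246) ≈ 0.6952
After a keyword filter='flag': P(spam) = 0.75·0.6952 / (0.75·0.6952 + 0.1·0.3048) ≈ 0.9448
After the link scanner='suspicious': P(spam) = 0.9·0.9448 / (0.9·0.9448 + 0.15·0.0552) ≈ 0.9903

0.990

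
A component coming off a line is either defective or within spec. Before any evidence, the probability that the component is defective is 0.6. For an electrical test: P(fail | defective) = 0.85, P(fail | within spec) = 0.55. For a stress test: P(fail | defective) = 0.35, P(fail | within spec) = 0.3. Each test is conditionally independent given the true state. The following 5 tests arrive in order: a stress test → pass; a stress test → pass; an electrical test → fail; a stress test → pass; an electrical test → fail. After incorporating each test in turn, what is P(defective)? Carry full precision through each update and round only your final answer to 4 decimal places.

After a stress test='pass': P(defective) = 0.65·0.6000 / (0.65·0.6000 + 0.7·0.4000) ≈ 0.5821
After a stress test='pass': P(defective) = 0.65·0.5821 / (0.65·0.5821 + 0.7·0.4179) ≈ 0.5640
After an electrical test='fail': P(defective) = 0.85·0.5640 / (0.85·0.5640 + 0.55·0.4360) ≈ 0.6665
After a stress test='pass': P(defective) = 0.65·0.6665 / (0.65·0.6665 + 0.7·0.3335) ≈ 0.6499
After an electrical test='fail': P(defective) = 0.85·0.6499 / (0.85·0.6499 + 0.55·0.3501) ≈ 0.7415

0.7415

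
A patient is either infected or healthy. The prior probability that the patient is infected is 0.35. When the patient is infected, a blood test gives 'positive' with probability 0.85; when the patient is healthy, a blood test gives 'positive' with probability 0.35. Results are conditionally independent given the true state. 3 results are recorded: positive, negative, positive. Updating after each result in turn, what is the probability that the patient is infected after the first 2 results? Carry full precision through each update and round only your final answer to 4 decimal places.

0.2318

After 'positive': P(infected) = 0.85·0.3500 / (0.85·0.3500 + 0.35·0.6500) ≈ 0.5667
After 'negative': P(infected) = 0.15·0.5667 / (0.15·0.5667 + 0.65·0.4333) ≈ 0.2318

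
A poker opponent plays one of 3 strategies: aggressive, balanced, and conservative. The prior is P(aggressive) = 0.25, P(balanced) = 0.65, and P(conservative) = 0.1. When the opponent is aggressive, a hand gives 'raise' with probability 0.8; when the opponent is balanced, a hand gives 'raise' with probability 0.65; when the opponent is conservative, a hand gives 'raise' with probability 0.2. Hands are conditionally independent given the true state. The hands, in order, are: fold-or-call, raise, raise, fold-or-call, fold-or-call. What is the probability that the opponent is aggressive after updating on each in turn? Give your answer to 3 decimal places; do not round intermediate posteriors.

0.085

After 'fold-or-call': normaliser = 0.2·0.2500 + 0.35·0.6500 + 0.8·0.1000; P(aggressive) ≈ 0.1399, P(balanced) ≈ 0.6364, P(conservative) ≈ 0.2238
After 'raise': normaliser = 0.8·0.1399 + 0.65·0.6364 + 0.2·0.2238; P(aggressive) ≈ 0.1962, P(balanced) ≈ 0.7253, P(conservative) ≈ 0.0785
After 'raise': normaliser = 0.8·0.1962 + 0.65·0.7253 + 0.2·0.0785; P(aggressive) ≈ 0.2437, P(balanced) ≈ 0.7319, P(conservative) ≈ 0.0244
After 'fold-or-call': normaliser = 0.2·0.2437 + 0.35·0.7319 + 0.8·0.0244; P(aggressive) ≈ 0.1502, P(balanced) ≈ 0.7897, P(conservative) ≈ 0.0601
After 'fold-or-call': normaliser = 0.2·0.1502 + 0.35·0.7897 + 0.8·0.0601; P(aggressive) ≈ 0.0848, P(balanced) ≈ 0.7796, P(conservative) ≈ 0.1356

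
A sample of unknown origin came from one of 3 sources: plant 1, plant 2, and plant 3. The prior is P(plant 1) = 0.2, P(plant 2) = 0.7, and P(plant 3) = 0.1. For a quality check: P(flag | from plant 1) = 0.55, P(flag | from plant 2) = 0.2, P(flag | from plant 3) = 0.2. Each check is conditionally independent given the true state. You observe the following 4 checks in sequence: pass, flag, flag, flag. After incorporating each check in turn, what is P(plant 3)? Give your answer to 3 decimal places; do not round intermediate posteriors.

0.032

After 'pass': normaliser = 0.45·0.2000 + 0.8·0.7000 + 0.8·0.1000; P(plant 1) ≈ 0.1233, P(plant 2) ≈ 0.7671, P(plant 3) ≈ 0.1096
After 'flag': normaliser = 0.55·0.1233 + 0.2·0.7671 + 0.2·0.1096; P(plant 1) ≈ 0.2789, P(plant 2) ≈ 0.6310, P(plant 3) ≈ 0.0901
After 'flag': normaliser = 0.55·0.2789 + 0.2·0.6310 + 0.2·0.0901; P(plant 1) ≈ 0.5154, P(plant 2) ≈ 0.4240, P(plant 3) ≈ 0.0606
After 'flag': normaliser = 0.55·0.5154 + 0.2·0.4240 + 0.2·0.0606; P(plant 1) ≈ 0.7452, P(plant 2) ≈ 0.2230, P(plant 3) ≈ 0.0319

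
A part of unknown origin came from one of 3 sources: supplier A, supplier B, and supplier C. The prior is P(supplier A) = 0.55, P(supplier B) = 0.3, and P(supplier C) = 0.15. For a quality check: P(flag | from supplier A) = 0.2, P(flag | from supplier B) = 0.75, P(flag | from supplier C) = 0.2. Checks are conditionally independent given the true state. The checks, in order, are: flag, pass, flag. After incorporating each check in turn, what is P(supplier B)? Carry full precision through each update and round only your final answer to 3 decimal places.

After 'flag': normaliser = 0.2·0.5500 + 0.75·0.3000 + 0.2·0.1500; P(supplier A) ≈ 0.3014, P(supplier B) ≈ 0.6164, P(supplier C) ≈ 0.0822
After 'pass': normaliser = 0.8·0.3014 + 0.25·0.6164 + 0.8·0.0822; P(supplier A) ≈ 0.5230, P(supplier B) ≈ 0.3343, P(supplier C) ≈ 0.1426
After 'flag': normaliser = 0.2·0.5230 + 0.75·0.3343 + 0.2·0.1426; P(supplier A) ≈ 0.2725, P(supplier B) ≈ 0.6532, P(supplier C) ≈ 0.0743

0.653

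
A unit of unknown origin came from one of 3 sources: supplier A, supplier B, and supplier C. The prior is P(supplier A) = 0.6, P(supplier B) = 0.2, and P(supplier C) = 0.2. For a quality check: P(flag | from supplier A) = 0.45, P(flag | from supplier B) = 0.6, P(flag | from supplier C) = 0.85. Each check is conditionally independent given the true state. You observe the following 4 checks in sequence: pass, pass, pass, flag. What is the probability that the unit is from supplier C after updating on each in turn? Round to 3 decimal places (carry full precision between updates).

0.011

Each posterior becomes the prior for the next update.
After 'pass': normaliser = 0.55·0.6000 + 0.4·0.2000 + 0.15·0.2000; P(supplier A) ≈ 0.7500, P(supplier B) ≈ 0.1818, P(supplier C) ≈ 0.0682
After 'pass': normaliser = 0.55·0.7500 + 0.4·0.1818 + 0.15·0.0682; P(supplier A) ≈ 0.8326, P(supplier B) ≈ 0.1468, P(supplier C) ≈ 0.0206
After 'pass': normaliser = 0.55·0.8326 + 0.4·0.1468 + 0.15·0.0206; P(supplier A) ≈ 0.8811, P(supplier B) ≈ 0.1130, P(supplier C) ≈ 0.0060
After 'flag': normaliser = 0.45·0.8811 + 0.6·0.1130 + 0.85·0.0060; P(supplier A) ≈ 0.8448, P(supplier B) ≈ 0.1444, P(supplier C) ≈ 0.0108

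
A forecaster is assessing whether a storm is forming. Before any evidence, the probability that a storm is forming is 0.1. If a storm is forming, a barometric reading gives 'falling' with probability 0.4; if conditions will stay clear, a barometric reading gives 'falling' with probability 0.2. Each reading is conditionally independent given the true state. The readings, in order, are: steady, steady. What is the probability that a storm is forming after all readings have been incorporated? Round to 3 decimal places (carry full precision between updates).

0.059

After 'steady': P(storm) = 0.6·0.1000 / (0.6·0.1000 + 0.8·0.9000) ≈ 0.0769
After 'steady': P(storm) = 0.6·0.0769 / (0.6·0.0769 + 0.8·0.9231) ≈ 0.0588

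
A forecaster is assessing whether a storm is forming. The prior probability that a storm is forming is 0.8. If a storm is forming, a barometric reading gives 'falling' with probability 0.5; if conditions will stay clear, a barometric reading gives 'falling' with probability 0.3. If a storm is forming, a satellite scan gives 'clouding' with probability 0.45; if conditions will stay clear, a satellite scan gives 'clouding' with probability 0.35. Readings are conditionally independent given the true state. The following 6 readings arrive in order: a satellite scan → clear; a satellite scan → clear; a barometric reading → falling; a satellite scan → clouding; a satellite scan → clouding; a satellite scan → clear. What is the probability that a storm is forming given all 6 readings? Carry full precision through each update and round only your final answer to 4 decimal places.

After a satellite scan='clear': P(storm) = 0.55·0.8000 / (0.55·0.8000 + 0.65·0.2000) ≈ 0.7719
After a satellite scan='clear': P(storm) = 0.55·0.7719 / (0.55·0.7719 + 0.65·0.2281) ≈ 0.7412
After a barometric reading='falling': P(storm) = 0.5·0.7412 / (0.5·0.7412 + 0.3·0.2588) ≈ 0.8268
After a satellite scan='clouding': P(storm) = 0.45·0.8268 / (0.45·0.8268 + 0.35·0.1732) ≈ 0.8599
After a satellite scan='clouding': P(storm) = 0.45·0.8599 / (0.45·0.8599 + 0.35·0.1401) ≈ 0.8875
After a satellite scan='clear': P(storm) = 0.55·0.8875 / (0.55·0.8875 + 0.65·0.1125) ≈ 0.8697

0.8697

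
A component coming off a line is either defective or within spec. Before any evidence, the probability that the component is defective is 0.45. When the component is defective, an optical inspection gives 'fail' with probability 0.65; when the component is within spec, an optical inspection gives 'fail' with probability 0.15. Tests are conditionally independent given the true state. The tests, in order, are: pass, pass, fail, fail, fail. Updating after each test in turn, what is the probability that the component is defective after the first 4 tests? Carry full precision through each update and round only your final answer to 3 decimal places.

After 'pass': P(defective) = 0.35·0.4500 / (0.35·0.4500 + 0.85·0.5500) ≈ 0.2520
After 'pass': P(defective) = 0.35·0.2520 / (0.35·0.2520 + 0.85·0.7480) ≈ 0.1218
After 'fail': P(defective) = 0.65·0.1218 / (0.65·0.1218 + 0.15·0.8782) ≈ 0.3754
After 'fail': P(defective) = 0.65·0.3754 / (0.65·0.3754 + 0.15·0.6246) ≈ 0.7226

0.723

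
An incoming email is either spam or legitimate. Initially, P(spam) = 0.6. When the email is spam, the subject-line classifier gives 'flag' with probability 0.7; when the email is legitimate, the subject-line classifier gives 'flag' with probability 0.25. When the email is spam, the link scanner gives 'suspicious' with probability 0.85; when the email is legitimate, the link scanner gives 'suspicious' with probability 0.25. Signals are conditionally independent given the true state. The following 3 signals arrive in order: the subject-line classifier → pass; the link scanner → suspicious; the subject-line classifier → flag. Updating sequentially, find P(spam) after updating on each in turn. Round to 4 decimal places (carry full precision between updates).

0.8510

Each posterior becomes the prior for the next update.
After the subject-line classifier='pass': P(spam) = 0.3·0.6000 / (0.3·0.6000 + 0.75·0.4000) ≈ 0.3750
After the link scanner='suspicious': P(spam) = 0.85·0.3750 / (0.85·0.3750 + 0.25·0.6250) ≈ 0.6711
After the subject-line classifier='flag': P(spam) = 0.7·0.6711 / (0.7·0.6711 + 0.25·0.3289) ≈ 0.8510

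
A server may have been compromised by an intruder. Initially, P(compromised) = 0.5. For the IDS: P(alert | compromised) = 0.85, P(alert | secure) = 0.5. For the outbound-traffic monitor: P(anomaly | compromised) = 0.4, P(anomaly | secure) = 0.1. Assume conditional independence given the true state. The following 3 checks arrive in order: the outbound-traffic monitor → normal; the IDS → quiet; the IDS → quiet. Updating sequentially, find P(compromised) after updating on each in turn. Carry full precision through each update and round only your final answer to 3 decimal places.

After the outbound-traffic monitor='normal': P(compromised) = 0.6·0.5000 / (0.6·0.5000 + 0.9·0.5000) ≈ 0.4000
After the IDS='quiet': P(compromised) = 0.15·0.4000 / (0.15·0.4000 + 0.5·0.6000) ≈ 0.1667
After the IDS='quiet': P(compromised) = 0.15·0.1667 / (0.15·0.1667 + 0.5·0.8333) ≈ 0.0566

0.057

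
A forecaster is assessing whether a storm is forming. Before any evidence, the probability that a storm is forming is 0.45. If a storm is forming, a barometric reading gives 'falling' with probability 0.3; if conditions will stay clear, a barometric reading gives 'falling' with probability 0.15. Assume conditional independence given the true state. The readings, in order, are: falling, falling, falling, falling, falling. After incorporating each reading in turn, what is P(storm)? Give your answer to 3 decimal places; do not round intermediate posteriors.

0.963

After 'falling': P(storm) = 0.3·0.4500 / (0.3·0.4500 + 0.15·0.5500) ≈ 0.6207
After 'falling': P(storm) = 0.3·0.6207 / (0.3·0.6207 + 0.15·0.3793) ≈ 0.7660
After 'falling': P(storm) = 0.3·0.7660 / (0.3·0.7660 + 0.15·0.2340) ≈ 0.8675
After 'falling': P(storm) = 0.3·0.8675 / (0.3·0.8675 + 0.15·0.1325) ≈ 0.9290
After 'falling': P(storm) = 0.3·0.9290 / (0.3·0.9290 + 0.15·0.0710) ≈ 0.9632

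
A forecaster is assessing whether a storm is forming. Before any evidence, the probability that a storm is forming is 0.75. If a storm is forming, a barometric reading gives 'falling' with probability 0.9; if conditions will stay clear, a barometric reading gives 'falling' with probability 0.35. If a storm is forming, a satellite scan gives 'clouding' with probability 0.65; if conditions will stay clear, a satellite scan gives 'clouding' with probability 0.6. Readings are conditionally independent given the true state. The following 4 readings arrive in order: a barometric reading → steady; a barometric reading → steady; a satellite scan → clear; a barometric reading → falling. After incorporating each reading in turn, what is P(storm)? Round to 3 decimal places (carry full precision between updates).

0.138

After a barometric reading='steady': P(storm) = 0.1·0.7500 / (0.1·0.7500 + 0.65·0.2500) ≈ 0.3158
After a barometric reading='steady': P(storm) = 0.1·0.3158 / (0.1·0.3158 + 0.65·0.6842) ≈ 0.0663
After a satellite scan='clear': P(storm) = 0.35·0.0663 / (0.35·0.0663 + 0.4·0.9337) ≈ 0.0585
After a barometric reading='falling': P(storm) = 0.9·0.0585 / (0.9·0.0585 + 0.35·0.9415) ≈ 0.1378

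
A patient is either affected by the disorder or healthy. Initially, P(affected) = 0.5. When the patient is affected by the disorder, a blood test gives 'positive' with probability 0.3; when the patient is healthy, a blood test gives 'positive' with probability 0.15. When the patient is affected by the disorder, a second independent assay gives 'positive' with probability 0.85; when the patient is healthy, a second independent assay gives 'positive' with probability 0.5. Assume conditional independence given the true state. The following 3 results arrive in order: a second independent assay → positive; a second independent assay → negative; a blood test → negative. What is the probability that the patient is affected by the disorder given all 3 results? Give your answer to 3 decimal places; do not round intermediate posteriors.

0.296

After a second independent assay='positive': P(affected) = 0.85·0.5000 / (0.85·0.5000 + 0.5·0.5000) ≈ 0.6296
After a second independent assay='negative': P(affected) = 0.15·0.6296 / (0.15·0.6296 + 0.5·0.3704) ≈ 0.3377
After a blood test='negative': P(affected) = 0.7·0.3377 / (0.7·0.3377 + 0.85·0.6623) ≈ 0.2958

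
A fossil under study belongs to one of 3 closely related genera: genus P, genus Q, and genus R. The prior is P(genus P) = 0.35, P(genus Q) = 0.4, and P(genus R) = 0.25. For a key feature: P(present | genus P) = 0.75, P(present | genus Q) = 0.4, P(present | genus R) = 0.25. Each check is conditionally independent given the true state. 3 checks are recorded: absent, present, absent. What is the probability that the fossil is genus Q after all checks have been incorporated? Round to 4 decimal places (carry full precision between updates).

0.5277

After 'absent': normaliser = 0.25·0.3500 + 0.6·0.4000 + 0.75·0.2500; P(genus P) ≈ 0.1699, P(genus Q) ≈ 0.4660, P(genus R) ≈ 0.3641
After 'present': normaliser = 0.75·0.1699 + 0.4·0.4660 + 0.25·0.3641; P(genus P) ≈ 0.3147, P(genus Q) ≈ 0.4604, P(genus R) ≈ 0.2248
After 'absent': normaliser = 0.25·0.3147 + 0.6·0.4604 + 0.75·0.2248; P(genus P) ≈ 0.1503, P(genus Q) ≈ 0.5277, P(genus R) ≈ 0.3221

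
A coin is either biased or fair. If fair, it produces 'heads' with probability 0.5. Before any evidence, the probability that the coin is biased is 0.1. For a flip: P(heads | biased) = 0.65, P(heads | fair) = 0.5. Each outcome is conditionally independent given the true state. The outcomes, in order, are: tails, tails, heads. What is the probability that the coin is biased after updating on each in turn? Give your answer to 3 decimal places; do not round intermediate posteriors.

0.066

Apply Bayes' rule sequentially, carrying P(biased) forward.
After 'tails': P(biased) = 0.35·0.1000 / (0.35·0.1000 + 0.5·0.9000) ≈ 0.0722
After 'tails': P(biased) = 0.35·0.0722 / (0.35·0.0722 + 0.5·0.9278) ≈ 0.0516
After 'heads': P(biased) = 0.65·0.0516 / (0.65·0.0516 + 0.5·0.9484) ≈ 0.0661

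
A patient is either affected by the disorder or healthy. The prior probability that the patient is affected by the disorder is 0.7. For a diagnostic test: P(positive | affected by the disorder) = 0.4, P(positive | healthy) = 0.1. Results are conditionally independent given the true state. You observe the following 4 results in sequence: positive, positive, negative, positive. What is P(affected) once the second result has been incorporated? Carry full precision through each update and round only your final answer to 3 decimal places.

Each posterior becomes the prior for the next update.
After 'positive': P(affected) = 0.4·0.7000 / (0.4·0.7000 + 0.1·0.3000) ≈ 0.9032
After 'positive': P(affected) = 0.4·0.9032 / (0.4·0.9032 + 0.1·0.0968) ≈ 0.9739

0.974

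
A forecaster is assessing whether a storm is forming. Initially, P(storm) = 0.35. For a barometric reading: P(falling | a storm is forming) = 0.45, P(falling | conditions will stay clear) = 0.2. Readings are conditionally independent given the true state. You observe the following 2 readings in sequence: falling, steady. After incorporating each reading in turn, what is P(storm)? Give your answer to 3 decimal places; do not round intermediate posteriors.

0.454

After 'falling': P(storm) = 0.45·0.3500 / (0.45·0.3500 + 0.2·0.6500) ≈ 0.5478
After 'steady': P(storm) = 0.55·0.5478 / (0.55·0.5478 + 0.8·0.4522) ≈ 0.4544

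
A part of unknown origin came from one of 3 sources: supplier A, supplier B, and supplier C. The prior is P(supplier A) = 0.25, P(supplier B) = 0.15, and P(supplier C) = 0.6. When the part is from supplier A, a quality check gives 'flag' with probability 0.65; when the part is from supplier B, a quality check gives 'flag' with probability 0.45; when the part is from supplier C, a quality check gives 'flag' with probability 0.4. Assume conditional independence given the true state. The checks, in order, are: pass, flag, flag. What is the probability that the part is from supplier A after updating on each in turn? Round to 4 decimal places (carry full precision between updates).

0.3322

After 'pass': normaliser = 0.35·0.2500 + 0.55·0.1500 + 0.6·0.6000; P(supplier A) ≈ 0.1651, P(supplier B) ≈ 0.1557, P(supplier C) ≈ 0.6792
After 'flag': normaliser = 0.65·0.1651 + 0.45·0.1557 + 0.4·0.6792; P(supplier A) ≈ 0.2390, P(supplier B) ≈ 0.1560, P(supplier C) ≈ 0.6050
After 'flag': normaliser = 0.65·0.2390 + 0.45·0.1560 + 0.4·0.6050; P(supplier A) ≈ 0.3322, P(supplier B) ≈ 0.1501, P(supplier C) ≈ 0.5176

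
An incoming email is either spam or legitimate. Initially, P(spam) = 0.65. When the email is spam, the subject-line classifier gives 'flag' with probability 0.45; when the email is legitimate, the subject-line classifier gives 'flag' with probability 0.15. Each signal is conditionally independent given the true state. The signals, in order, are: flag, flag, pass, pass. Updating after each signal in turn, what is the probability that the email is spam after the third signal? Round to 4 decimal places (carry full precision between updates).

Apply Bayes' rule sequentially, carrying P(spam) forward.
After 'flag': P(spam) = 0.45·0.6500 / (0.45·0.6500 + 0.15·0.3500) ≈ 0.8478
After 'flag': P(spam) = 0.45·0.8478 / (0.45·0.8478 + 0.15·0.1522) ≈ 0.9435
After 'pass': P(spam) = 0.55·0.9435 / (0.55·0.9435 + 0.85·0.0565) ≈ 0.9154

0.9154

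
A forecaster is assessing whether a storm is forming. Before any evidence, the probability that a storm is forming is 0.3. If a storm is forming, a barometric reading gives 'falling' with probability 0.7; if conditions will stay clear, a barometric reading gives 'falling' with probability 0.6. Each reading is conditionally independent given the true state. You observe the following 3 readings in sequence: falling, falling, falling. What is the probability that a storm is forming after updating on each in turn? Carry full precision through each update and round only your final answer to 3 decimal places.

0.405

Each posterior becomes the prior for the next update.
After 'falling': P(storm) = 0.7·0.3000 / (0.7·0.3000 + 0.6·0.7000) ≈ 0.3333
After 'falling': P(storm) = 0.7·0.3333 / (0.7·0.3333 + 0.6·0.6667) ≈ 0.3684
After 'falling': P(storm) = 0.7·0.3684 / (0.7·0.3684 + 0.6·0.6316) ≈ 0.4050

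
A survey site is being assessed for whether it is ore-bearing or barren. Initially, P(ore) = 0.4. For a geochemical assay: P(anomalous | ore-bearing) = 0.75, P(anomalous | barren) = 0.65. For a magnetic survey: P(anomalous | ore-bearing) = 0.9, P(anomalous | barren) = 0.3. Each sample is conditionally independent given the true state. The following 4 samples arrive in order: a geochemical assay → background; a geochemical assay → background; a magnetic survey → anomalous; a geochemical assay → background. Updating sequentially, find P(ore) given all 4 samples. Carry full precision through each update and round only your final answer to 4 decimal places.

0.4216

Apply Bayes' rule sequentially, carrying P(ore) forward.
After a geochemical assay='background': P(ore) = 0.25·0.4000 / (0.25·0.4000 + 0.35·0.6000) ≈ 0.3226
After a geochemical assay='background': P(ore) = 0.25·0.3226 / (0.25·0.3226 + 0.35·0.6774) ≈ 0.2538
After a magnetic survey='anomalous': P(ore) = 0.9·0.2538 / (0.9·0.2538 + 0.3·0.7462) ≈ 0.5051
After a geochemical assay='background': P(ore) = 0.25·0.5051 / (0.25·0.5051 + 0.35·0.4949) ≈ 0.4216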